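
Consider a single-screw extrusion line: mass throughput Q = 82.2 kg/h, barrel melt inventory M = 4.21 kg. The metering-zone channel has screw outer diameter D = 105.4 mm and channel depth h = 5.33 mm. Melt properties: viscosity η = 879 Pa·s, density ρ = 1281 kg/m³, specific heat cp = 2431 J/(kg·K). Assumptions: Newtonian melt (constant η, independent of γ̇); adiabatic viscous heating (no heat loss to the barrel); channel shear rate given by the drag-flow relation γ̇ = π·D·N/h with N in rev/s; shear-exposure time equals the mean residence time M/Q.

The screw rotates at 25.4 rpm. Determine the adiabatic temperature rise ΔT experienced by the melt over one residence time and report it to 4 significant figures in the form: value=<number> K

value=36.00 K

Throughput in SI: Q_s = 82.2 kg/h ÷ 3600 s/h = 0.0228333 kg/s
t_res = M / Q_s = 4.21 ÷ 0.0228333 = 184.38 s
Geometry in metres: D = 105.4 mm → 0.1054 m, h = 5.33 mm → 0.00533 m; screw speed N = 25.4 rpm = 0.423333 rev/s
γ̇ = π·D·N / h = π · 0.1054 · 0.423333 / 0.00533 = 26.2994 s⁻¹
ΔT = η·γ̇²·t_res/(ρ·cp) = [879 × 26.2994² × 184.38] / [1281 × 2431] = 35.9964 K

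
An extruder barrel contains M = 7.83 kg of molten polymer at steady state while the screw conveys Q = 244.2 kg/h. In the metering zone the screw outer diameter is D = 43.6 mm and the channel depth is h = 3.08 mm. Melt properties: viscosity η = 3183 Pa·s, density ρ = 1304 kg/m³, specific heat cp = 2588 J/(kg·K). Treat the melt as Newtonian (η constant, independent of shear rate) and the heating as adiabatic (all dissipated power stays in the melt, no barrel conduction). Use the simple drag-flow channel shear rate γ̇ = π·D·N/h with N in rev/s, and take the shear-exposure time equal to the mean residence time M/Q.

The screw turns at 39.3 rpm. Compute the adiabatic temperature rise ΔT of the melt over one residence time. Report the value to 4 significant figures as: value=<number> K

Q_s = Q / 3600 = 244.2 / 3600 = 0.0678333 kg/s
t_res = M / Q_s = 7.83 / 0.0678333 = 115.43 s
Geometry in metres: D = 43.6 mm → 0.0436 m, h = 3.08 mm → 0.00308 m; screw speed N = 39.3 rpm = 0.655 rev/s
Shear rate: γ̇ = πDN/h = π·0.0436·0.655/0.00308 = 29.1291 s⁻¹
ΔT = η·γ̇²·t_res / (ρ·cp) = 3183 · (29.1291)² · 115.43 / (1304 · 2588) = 92.3777 K

value=92.38 K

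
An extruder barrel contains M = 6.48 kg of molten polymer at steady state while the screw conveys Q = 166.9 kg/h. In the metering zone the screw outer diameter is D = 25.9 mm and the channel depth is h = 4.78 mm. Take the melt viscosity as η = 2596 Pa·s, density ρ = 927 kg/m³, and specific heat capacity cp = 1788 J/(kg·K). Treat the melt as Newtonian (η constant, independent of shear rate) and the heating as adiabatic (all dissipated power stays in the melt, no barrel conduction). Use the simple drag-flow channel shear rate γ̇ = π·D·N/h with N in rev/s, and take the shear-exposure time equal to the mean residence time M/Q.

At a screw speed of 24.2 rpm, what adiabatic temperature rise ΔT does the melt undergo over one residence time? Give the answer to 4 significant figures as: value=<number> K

value=10.32 K

Q_s = Q / 3600 = 166.9 / 3600 = 0.0463611 kg/s
t_res = M / Q_s = 6.48 / 0.0463611 = 139.772 s
Geometry in metres: D = 25.9 mm → 0.0259 m, h = 4.78 mm → 0.00478 m; screw speed N = 24.2 rpm = 0.403333 rev/s
Shear rate: γ̇ = πDN/h = π·0.0259·0.403333/0.00478 = 6.86572 s⁻¹
ΔT = η·γ̇²·t_res/(ρ·cp) = [2596 × 6.86572² × 139.772] / [927 × 1788] = 10.3193 K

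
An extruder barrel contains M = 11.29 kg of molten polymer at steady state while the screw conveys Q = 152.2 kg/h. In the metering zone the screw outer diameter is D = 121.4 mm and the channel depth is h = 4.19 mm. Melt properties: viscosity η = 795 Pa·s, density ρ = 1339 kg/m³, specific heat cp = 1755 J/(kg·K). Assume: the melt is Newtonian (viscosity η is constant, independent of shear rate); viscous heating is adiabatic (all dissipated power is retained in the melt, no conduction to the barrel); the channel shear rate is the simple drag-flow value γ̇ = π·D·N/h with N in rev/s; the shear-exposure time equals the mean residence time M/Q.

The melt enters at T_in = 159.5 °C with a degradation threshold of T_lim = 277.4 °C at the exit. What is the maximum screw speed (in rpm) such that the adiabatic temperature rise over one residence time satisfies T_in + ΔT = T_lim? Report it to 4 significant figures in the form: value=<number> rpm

Q_s = Q / 3600 = 152.2 / 3600 = 0.0422778 kg/s
Mean residence time: t_res = M/Q_s = 11.29 kg / 0.0422778 kg/s = 267.043 s
Geometry in SI: D = 121.4 mm → 0.1214 m, h = 4.19 mm → 0.00419 m
ΔT_a = T_lim − T_in = 277.4 − 159.5 = 117.9 K
Invert ΔT = ηγ̇²t_res/(ρcp) for γ̇: γ̇_max² = ΔT_a ρ cp / (η t_res) = 117.9·1339·1755 / (795·267.043) = 1305.04 s⁻²
Take the square root: γ̇_max = √(1305.04) = 36.1253 s⁻¹
N_max = γ̇_max h / (πD) = 36.1253·0.00419/(π·0.1214) = 0.396878 rev/s → ×60 = 23.8127 rpm

value=23.81 rpm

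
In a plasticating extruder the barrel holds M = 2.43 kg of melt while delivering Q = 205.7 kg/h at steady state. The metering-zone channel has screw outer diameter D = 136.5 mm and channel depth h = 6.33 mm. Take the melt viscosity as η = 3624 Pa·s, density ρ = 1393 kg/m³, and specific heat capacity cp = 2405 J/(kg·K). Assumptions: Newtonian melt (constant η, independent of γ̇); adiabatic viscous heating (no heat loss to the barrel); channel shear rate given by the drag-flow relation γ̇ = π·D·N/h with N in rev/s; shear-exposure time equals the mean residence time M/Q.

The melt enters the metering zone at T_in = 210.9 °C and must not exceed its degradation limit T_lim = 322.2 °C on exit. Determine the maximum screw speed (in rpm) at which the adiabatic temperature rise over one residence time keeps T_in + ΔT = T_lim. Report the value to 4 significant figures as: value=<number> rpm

value=43.56 rpm

Throughput in SI: Q_s = 205.7 kg/h ÷ 3600 s/h = 0.0571389 kg/s
t_res = M / Q_s = 2.43 ÷ 0.0571389 = 42.528 s
D = 136.5 mm = 0.1365 m;  h = 6.33 mm = 0.00633 m
ΔT_a = T_lim − T_in = 322.2 − 210.9 = 111.3 K
Invert ΔT = ηγ̇²t_res/(ρcp) for γ̇: γ̇_max² = ΔT_a ρ cp / (η t_res) = 111.3·1393·2405 / (3624·42.528) = 2419.35 s⁻²
γ̇_max = sqrt(2419.35) = 49.1869 s⁻¹
Solve γ̇ = πDN/h for N: N_max = γ̇_max·h/(π·D) = 49.1869 × 0.00633 / (π × 0.1365) = 0.726057 rev/s = 43.5634 rpm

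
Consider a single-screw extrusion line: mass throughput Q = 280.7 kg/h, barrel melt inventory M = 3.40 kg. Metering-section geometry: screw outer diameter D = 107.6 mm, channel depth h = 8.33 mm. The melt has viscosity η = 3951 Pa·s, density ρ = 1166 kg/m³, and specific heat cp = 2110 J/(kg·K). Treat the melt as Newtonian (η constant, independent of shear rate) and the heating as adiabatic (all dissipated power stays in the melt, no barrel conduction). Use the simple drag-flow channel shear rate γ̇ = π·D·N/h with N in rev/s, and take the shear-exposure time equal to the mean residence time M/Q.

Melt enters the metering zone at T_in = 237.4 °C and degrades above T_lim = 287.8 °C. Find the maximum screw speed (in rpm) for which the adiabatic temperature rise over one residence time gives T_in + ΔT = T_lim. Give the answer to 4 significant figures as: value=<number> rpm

value=39.67 rpm

Q_s = Q / 3600 = 280.7 / 3600 = 0.0779722 kg/s
t_res = M / Q_s = 3.40 / 0.0779722 = 43.6053 s
Convert to metres: D = 0.1076 m, h = 0.00833 m
ΔT_a = T_lim − T_in = 287.8 − 237.4 = 50.4 K
γ̇_max² = ΔT_a·ρ·cp / (η·t_res) = [50.4 × 1166 × 2110] / [3951 × 43.6053] = 719.723 s⁻²
Take the square root: γ̇_max = √(719.723) = 26.8277 s⁻¹
Solve γ̇ = πDN/h for N: N_max = γ̇_max·h/(π·D) = 26.8277 × 0.00833 / (π × 0.1076) = 0.661098 rev/s = 39.6659 rpm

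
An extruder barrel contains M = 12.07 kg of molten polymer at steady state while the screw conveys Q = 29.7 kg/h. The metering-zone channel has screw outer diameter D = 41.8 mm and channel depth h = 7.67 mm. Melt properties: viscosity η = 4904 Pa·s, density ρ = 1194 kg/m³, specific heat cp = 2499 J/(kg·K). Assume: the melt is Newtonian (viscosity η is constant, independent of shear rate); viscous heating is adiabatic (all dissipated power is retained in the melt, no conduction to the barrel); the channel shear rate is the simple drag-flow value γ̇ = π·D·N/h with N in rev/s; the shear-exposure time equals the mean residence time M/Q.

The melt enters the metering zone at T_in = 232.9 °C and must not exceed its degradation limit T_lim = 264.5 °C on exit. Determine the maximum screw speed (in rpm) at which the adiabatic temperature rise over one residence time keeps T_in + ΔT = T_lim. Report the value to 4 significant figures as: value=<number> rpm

value=12.70 rpm

Convert throughput: Q = 29.7 kg/h = 29.7/3600 = 0.00825 kg/s
t_res = M / Q_s = 12.07 ÷ 0.00825 = 1463.03 s
Geometry in SI: D = 41.8 mm → 0.0418 m, h = 7.67 mm → 0.00767 m
Allowable rise: ΔT_a = T_lim − T_in = 264.5 − 232.9 = 31.6 K
γ̇_max² = ΔT_a·ρ·cp / (η·t_res) = [31.6 × 1194 × 2499] / [4904 × 1463.03] = 13.1418 s⁻²
Take the square root: γ̇_max = √(13.1418) = 3.62516 s⁻¹
Solve γ̇ = πDN/h for N: N_max = γ̇_max·h/(π·D) = 3.62516 × 0.00767 / (π × 0.0418) = 0.211737 rev/s = 12.7042 rpm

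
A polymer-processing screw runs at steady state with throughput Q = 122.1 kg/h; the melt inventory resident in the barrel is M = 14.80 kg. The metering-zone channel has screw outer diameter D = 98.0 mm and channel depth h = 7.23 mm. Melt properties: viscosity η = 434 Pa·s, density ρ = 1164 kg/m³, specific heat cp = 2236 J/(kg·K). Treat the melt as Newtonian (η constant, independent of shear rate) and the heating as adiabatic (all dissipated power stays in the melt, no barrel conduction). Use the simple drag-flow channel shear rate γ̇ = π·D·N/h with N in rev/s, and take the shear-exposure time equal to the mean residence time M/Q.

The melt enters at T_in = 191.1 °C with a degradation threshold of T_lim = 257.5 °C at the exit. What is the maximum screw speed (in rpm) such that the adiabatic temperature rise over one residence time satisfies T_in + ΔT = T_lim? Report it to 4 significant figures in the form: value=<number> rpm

Throughput in SI: Q_s = 122.1 kg/h ÷ 3600 s/h = 0.0339167 kg/s
t_res = M / Q_s = 14.80 / 0.0339167 = 436.364 s
D = 98.0 mm = 0.098 m;  h = 7.23 mm = 0.00723 m
ΔT_a = T_lim − T_in = 257.5 − 191.1 = 66.4 K
γ̇_max² = ΔT_a·ρ·cp/(η·t_res) = 66.4·1164·2236/(434·436.364) = 912.546 s⁻²
γ̇_max = √912.546 = 30.2084 s⁻¹
Solve γ̇ = πDN/h for N: N_max = γ̇_max·h/(π·D) = 30.2084 × 0.00723 / (π × 0.098) = 0.709397 rev/s = 42.5638 rpm

value=42.56 rpm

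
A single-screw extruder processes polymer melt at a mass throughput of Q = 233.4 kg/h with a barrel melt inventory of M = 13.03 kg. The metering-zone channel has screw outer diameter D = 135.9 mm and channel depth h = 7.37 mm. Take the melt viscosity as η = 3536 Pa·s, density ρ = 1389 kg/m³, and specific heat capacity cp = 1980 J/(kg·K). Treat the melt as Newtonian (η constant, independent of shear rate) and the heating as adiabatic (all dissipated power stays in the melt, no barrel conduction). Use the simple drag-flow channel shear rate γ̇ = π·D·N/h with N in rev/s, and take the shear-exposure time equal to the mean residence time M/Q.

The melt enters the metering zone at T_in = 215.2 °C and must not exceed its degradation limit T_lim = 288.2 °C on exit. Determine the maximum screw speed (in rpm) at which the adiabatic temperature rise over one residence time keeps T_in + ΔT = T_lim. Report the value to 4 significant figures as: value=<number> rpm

value=17.41 rpm

Convert throughput: Q = 233.4 kg/h = 233.4/3600 = 0.0648333 kg/s
Mean residence time: t_res = M/Q_s = 13.03 kg / 0.0648333 kg/s = 200.977 s
D = 135.9 mm = 0.1359 m;  h = 7.37 mm = 0.00737 m
ΔT_a = T_lim − T_in = 288.2 − 215.2 = 73 K
γ̇_max² = ΔT_a·ρ·cp / (η·t_res) = [73 × 1389 × 1980] / [3536 × 200.977] = 282.509 s⁻²
Take the square root: γ̇_max = √(282.509) = 16.808 s⁻¹
N_max = γ̇_max·h / (π·D) = 16.808 · 0.00737 / (π · 0.1359) = 0.290144 rev/s = 17.4087 rpm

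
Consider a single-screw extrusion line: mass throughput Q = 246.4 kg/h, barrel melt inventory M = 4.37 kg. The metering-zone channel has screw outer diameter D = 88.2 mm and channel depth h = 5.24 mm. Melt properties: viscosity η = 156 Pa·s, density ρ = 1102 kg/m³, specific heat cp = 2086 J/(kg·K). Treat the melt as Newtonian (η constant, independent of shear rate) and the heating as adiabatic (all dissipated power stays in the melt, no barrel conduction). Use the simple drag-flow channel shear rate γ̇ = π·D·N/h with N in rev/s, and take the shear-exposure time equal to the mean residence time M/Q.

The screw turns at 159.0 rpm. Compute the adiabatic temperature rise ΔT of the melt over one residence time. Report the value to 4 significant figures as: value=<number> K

Throughput in SI: Q_s = 246.4 kg/h ÷ 3600 s/h = 0.0684444 kg/s
t_res = M / Q_s = 4.37 / 0.0684444 = 63.8474 s
Geometry in metres: D = 88.2 mm → 0.0882 m, h = 5.24 mm → 0.00524 m; screw speed N = 159.0 rpm = 2.65 rev/s
γ̇ = π D N / h = (π)(0.0882)(2.65) / 0.00524 = 140.131 s⁻¹
Adiabatic rise: ΔT = η γ̇² t_res / (ρ cp) = 156·(140.131)²·63.8474 / (1102·2086) = 85.0821 K

value=85.08 K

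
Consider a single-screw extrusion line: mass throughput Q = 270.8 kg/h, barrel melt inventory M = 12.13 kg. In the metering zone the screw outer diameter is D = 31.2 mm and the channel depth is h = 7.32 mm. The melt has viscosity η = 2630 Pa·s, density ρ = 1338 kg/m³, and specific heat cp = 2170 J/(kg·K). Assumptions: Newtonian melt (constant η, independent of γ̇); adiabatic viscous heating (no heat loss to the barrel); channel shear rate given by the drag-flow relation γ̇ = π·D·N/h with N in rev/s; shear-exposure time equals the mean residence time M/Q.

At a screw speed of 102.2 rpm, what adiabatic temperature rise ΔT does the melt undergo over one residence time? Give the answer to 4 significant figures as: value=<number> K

value=75.99 K

Convert throughput: Q = 270.8 kg/h = 270.8/3600 = 0.0752222 kg/s
t_res = M / Q_s = 12.13 ÷ 0.0752222 = 161.256 s
Convert to SI: D = 0.0312 m, h = 0.00732 m, N = 102.2/60 = 1.70333 rev/s
γ̇ = π·D·N / h = π · 0.0312 · 1.70333 / 0.00732 = 22.8083 s⁻¹
ΔT = η·γ̇²·t_res / (ρ·cp) = 2630 · (22.8083)² · 161.256 / (1338 · 2170) = 75.9872 K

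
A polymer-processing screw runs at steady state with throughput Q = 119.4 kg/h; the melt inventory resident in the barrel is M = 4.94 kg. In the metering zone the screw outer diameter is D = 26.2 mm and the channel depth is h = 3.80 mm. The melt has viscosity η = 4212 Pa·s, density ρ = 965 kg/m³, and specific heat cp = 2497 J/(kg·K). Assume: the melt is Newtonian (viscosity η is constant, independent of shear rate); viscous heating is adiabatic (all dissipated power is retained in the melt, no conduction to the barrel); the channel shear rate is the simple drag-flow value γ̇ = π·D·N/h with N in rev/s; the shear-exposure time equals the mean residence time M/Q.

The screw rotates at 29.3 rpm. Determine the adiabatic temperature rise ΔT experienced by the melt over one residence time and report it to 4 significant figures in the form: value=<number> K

Q_s = Q / 3600 = 119.4 / 3600 = 0.0331667 kg/s
t_res = M / Q_s = 4.94 / 0.0331667 = 148.945 s
Geometry in metres: D = 26.2 mm → 0.0262 m, h = 3.80 mm → 0.0038 m; screw speed N = 29.3 rpm = 0.488333 rev/s
γ̇ = π·D·N / h = π · 0.0262 · 0.488333 / 0.0038 = 10.5775 s⁻¹
Adiabatic rise: ΔT = η γ̇² t_res / (ρ cp) = 4212·(10.5775)²·148.945 / (965·2497) = 29.1297 K

value=29.13 K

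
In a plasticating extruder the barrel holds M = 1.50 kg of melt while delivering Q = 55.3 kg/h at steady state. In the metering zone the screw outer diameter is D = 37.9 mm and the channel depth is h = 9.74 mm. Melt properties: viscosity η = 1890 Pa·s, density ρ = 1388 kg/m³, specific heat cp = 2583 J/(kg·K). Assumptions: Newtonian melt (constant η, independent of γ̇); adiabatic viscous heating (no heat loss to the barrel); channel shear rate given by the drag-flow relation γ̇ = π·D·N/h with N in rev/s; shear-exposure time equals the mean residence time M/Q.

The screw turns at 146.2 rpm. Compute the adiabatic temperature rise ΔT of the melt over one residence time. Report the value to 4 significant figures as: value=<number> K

value=45.67 K

Throughput in SI: Q_s = 55.3 kg/h ÷ 3600 s/h = 0.0153611 kg/s
t_res = M / Q_s = 1.50 / 0.0153611 = 97.6492 s
D = 37.9 mm = 0.0379 m;  h = 9.74 mm = 0.00974 m;  N = 146.2 rpm / 60 = 2.43667 rev/s
Shear rate: γ̇ = πDN/h = π·0.0379·2.43667/0.00974 = 29.787 s⁻¹
ΔT = η·γ̇²·t_res/(ρ·cp) = [1890 × 29.787² × 97.6492] / [1388 × 2583] = 45.674 K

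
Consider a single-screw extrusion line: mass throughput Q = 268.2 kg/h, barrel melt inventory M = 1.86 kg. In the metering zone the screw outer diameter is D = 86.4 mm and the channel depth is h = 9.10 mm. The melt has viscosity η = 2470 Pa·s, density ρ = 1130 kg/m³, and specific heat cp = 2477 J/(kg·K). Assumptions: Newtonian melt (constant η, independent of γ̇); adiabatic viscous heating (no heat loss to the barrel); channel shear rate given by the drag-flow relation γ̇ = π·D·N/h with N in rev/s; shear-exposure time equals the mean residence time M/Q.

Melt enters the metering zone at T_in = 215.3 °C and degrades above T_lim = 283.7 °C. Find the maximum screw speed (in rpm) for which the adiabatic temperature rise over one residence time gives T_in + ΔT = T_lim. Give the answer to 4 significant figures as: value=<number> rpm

value=112.1 rpm

Q_s = Q / 3600 = 268.2 / 3600 = 0.0745 kg/s
t_res = M / Q_s = 1.86 ÷ 0.0745 = 24.9664 s
Geometry in SI: D = 86.4 mm → 0.0864 m, h = 9.10 mm → 0.0091 m
ΔT_a = T_lim − T_in = 283.7 − 215.3 = 68.4 K
γ̇_max² = ΔT_a·ρ·cp/(η·t_res) = 68.4·1130·2477/(2470·24.9664) = 3104.61 s⁻²
γ̇_max = √3104.61 = 55.719 s⁻¹
Solve γ̇ = πDN/h for N: N_max = γ̇_max·h/(π·D) = 55.719 × 0.0091 / (π × 0.0864) = 1.86802 rev/s = 112.081 rpm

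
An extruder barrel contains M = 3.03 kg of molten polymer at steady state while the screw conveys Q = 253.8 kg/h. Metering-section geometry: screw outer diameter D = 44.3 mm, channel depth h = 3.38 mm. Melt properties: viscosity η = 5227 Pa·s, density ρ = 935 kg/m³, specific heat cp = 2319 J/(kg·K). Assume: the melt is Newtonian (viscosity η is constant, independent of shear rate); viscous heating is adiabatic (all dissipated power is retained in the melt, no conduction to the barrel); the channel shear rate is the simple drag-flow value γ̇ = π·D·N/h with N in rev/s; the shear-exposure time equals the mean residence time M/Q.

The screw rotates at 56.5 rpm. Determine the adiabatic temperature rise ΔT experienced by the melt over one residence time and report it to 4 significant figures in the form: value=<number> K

Convert throughput: Q = 253.8 kg/h = 253.8/3600 = 0.0705 kg/s
Mean residence time: t_res = M/Q_s = 3.03 kg / 0.0705 kg/s = 42.9787 s
D = 44.3 mm = 0.0443 m;  h = 3.38 mm = 0.00338 m;  N = 56.5 rpm / 60 = 0.941667 rev/s
γ̇ = π·D·N / h = π · 0.0443 · 0.941667 / 0.00338 = 38.7734 s⁻¹
Adiabatic rise: ΔT = η γ̇² t_res / (ρ cp) = 5227·(38.7734)²·42.9787 / (935·2319) = 155.762 K

value=155.8 K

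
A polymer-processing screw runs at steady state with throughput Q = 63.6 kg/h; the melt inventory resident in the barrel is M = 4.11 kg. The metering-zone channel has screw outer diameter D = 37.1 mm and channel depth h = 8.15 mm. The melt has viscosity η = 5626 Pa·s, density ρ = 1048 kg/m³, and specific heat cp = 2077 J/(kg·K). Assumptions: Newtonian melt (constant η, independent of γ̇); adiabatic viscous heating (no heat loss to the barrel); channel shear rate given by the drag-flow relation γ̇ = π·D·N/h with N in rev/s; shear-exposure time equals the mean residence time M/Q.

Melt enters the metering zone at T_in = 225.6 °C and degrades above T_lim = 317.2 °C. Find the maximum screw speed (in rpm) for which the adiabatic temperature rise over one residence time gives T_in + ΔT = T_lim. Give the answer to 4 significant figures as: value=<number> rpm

value=51.78 rpm

Convert throughput: Q = 63.6 kg/h = 63.6/3600 = 0.0176667 kg/s
t_res = M / Q_s = 4.11 ÷ 0.0176667 = 232.642 s
Geometry in SI: D = 37.1 mm → 0.0371 m, h = 8.15 mm → 0.00815 m
ΔT_a = T_lim − T_in = 317.2 − 225.6 = 91.6 K
γ̇_max² = ΔT_a·ρ·cp / (η·t_res) = [91.6 × 1048 × 2077] / [5626 × 232.642] = 152.337 s⁻²
Take the square root: γ̇_max = √(152.337) = 12.3425 s⁻¹
Solve γ̇ = πDN/h for N: N_max = γ̇_max·h/(π·D) = 12.3425 × 0.00815 / (π × 0.0371) = 0.863052 rev/s = 51.7831 rpm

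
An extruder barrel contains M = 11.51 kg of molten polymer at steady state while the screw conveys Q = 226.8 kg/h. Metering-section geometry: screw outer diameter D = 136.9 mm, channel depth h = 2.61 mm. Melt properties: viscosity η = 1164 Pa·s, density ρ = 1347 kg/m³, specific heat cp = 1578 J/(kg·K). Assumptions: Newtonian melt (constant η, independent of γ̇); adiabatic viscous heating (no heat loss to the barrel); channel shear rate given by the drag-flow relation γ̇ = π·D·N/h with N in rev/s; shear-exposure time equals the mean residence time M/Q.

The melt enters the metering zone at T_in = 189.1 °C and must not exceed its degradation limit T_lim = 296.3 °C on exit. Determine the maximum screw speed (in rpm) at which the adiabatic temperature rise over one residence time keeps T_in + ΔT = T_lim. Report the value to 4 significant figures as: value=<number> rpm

value=11.92 rpm

Q_s = Q / 3600 = 226.8 / 3600 = 0.063 kg/s
t_res = M / Q_s = 11.51 ÷ 0.063 = 182.698 s
D = 136.9 mm = 0.1369 m;  h = 2.61 mm = 0.00261 m
Allowable rise: ΔT_a = T_lim − T_in = 296.3 − 189.1 = 107.2 K
Invert ΔT = ηγ̇²t_res/(ρcp) for γ̇: γ̇_max² = ΔT_a ρ cp / (η t_res) = 107.2·1347·1578 / (1164·182.698) = 1071.47 s⁻²
γ̇_max = √1071.47 = 32.7334 s⁻¹
Solve γ̇ = πDN/h for N: N_max = γ̇_max·h/(π·D) = 32.7334 × 0.00261 / (π × 0.1369) = 0.198645 rev/s = 11.9187 rpm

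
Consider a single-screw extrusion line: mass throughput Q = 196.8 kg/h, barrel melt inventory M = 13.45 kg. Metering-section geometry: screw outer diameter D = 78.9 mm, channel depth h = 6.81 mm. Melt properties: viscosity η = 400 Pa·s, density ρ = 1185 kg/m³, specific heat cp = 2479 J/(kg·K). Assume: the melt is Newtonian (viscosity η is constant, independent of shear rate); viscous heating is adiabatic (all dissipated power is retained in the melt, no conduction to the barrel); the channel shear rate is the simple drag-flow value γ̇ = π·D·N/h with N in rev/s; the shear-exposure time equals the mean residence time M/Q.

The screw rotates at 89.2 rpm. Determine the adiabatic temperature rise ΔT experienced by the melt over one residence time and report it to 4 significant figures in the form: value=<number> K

Q_s = Q / 3600 = 196.8 / 3600 = 0.0546667 kg/s
t_res = M / Q_s = 13.45 ÷ 0.0546667 = 246.037 s
Convert to SI: D = 0.0789 m, h = 0.00681 m, N = 89.2/60 = 1.48667 rev/s
γ̇ = π·D·N / h = π · 0.0789 · 1.48667 / 0.00681 = 54.112 s⁻¹
ΔT = η·γ̇²·t_res / (ρ·cp) = 400 · (54.112)² · 246.037 / (1185 · 2479) = 98.0961 K

value=98.10 K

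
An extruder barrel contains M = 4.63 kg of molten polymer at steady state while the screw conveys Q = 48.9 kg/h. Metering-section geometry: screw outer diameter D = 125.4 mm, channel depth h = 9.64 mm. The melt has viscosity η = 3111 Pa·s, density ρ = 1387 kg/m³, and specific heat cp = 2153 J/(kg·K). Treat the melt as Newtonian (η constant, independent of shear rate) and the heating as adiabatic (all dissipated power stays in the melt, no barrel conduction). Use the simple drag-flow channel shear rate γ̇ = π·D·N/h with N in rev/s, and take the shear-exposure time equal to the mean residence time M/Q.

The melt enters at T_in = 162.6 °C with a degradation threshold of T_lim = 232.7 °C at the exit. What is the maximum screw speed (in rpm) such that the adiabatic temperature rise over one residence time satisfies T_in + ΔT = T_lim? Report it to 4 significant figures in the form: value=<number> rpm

Throughput in SI: Q_s = 48.9 kg/h ÷ 3600 s/h = 0.0135833 kg/s
Mean residence time: t_res = M/Q_s = 4.63 kg / 0.0135833 kg/s = 340.859 s
D = 125.4 mm = 0.1254 m;  h = 9.64 mm = 0.00964 m
Allowable rise: ΔT_a = T_lim − T_in = 232.7 − 162.6 = 70.1 K
Invert ΔT = ηγ̇²t_res/(ρcp) for γ̇: γ̇_max² = ΔT_a ρ cp / (η t_res) = 70.1·1387·2153 / (3111·340.859) = 197.408 s⁻²
Take the square root: γ̇_max = √(197.408) = 14.0502 s⁻¹
N_max = γ̇_max h / (πD) = 14.0502·0.00964/(π·0.1254) = 0.343805 rev/s → ×60 = 20.6283 rpm

value=20.63 rpm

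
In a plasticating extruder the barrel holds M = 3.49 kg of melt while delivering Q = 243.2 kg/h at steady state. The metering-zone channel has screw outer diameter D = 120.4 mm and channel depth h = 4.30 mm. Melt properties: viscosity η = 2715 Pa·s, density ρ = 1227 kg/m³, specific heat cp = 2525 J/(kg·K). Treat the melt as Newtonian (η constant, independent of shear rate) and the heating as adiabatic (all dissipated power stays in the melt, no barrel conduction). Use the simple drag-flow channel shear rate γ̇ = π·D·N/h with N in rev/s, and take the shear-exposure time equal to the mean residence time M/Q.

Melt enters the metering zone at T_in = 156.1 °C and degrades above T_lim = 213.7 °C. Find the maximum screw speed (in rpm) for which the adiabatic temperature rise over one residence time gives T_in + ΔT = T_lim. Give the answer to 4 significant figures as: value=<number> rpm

value=24.33 rpm

Convert throughput: Q = 243.2 kg/h = 243.2/3600 = 0.0675556 kg/s
t_res = M / Q_s = 3.49 ÷ 0.0675556 = 51.6612 s
D = 120.4 mm = 0.1204 m;  h = 4.30 mm = 0.0043 m
ΔT_a = T_lim − T_in = 213.7 °C − 156.1 °C = 57.6 K
γ̇_max² = ΔT_a·ρ·cp/(η·t_res) = 57.6·1227·2525/(2715·51.6612) = 1272.31 s⁻²
γ̇_max = sqrt(1272.31) = 35.6695 s⁻¹
N_max = γ̇_max h / (πD) = 35.6695·0.0043/(π·0.1204) = 0.405498 rev/s → ×60 = 24.3299 rpm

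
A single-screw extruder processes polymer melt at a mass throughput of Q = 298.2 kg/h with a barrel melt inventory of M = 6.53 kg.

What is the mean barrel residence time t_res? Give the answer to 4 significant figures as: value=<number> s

value=78.83 s

Convert throughput: Q = 298.2 kg/h = 298.2/3600 = 0.0828333 kg/s
t_res = M / Q_s = 6.53 ÷ 0.0828333 = 78.833 s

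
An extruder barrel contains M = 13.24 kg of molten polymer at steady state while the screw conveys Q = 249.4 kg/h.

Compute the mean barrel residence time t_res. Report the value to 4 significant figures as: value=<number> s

Throughput in SI: Q_s = 249.4 kg/h ÷ 3600 s/h = 0.0692778 kg/s
t_res = M / Q_s = 13.24 ÷ 0.0692778 = 191.115 s

value=191.1 s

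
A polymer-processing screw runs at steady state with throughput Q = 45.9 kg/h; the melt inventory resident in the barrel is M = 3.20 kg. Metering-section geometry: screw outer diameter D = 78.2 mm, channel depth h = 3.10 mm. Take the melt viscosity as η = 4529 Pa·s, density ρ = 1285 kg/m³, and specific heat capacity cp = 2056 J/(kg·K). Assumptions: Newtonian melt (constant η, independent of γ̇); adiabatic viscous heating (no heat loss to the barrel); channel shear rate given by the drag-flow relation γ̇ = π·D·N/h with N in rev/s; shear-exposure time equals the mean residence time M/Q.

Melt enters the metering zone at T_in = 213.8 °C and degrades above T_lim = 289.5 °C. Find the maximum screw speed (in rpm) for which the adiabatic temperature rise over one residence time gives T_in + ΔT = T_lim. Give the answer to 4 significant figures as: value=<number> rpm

value=10.04 rpm

Throughput in SI: Q_s = 45.9 kg/h ÷ 3600 s/h = 0.01275 kg/s
Mean residence time: t_res = M/Q_s = 3.20 kg / 0.01275 kg/s = 250.98 s
D = 78.2 mm = 0.0782 m;  h = 3.10 mm = 0.0031 m
Allowable rise: ΔT_a = T_lim − T_in = 289.5 − 213.8 = 75.7 K
γ̇_max² = ΔT_a·ρ·cp / (η·t_res) = [75.7 × 1285 × 2056] / [4529 × 250.98] = 175.946 s⁻²
γ̇_max = √175.946 = 13.2645 s⁻¹
N_max = γ̇_max·h / (π·D) = 13.2645 · 0.0031 / (π · 0.0782) = 0.167377 rev/s = 10.0426 rpm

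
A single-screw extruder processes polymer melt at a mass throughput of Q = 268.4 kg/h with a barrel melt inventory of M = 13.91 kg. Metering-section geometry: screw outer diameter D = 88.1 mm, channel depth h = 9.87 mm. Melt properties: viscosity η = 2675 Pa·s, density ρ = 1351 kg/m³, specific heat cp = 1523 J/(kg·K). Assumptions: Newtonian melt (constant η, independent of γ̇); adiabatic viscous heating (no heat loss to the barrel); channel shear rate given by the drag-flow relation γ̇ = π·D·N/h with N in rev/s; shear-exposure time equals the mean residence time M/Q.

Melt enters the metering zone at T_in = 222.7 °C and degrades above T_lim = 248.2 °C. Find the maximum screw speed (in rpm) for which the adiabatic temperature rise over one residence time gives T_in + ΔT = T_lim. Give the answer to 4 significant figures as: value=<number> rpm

Q_s = Q / 3600 = 268.4 / 3600 = 0.0745556 kg/s
Mean residence time: t_res = M/Q_s = 13.91 kg / 0.0745556 kg/s = 186.572 s
Geometry in SI: D = 88.1 mm → 0.0881 m, h = 9.87 mm → 0.00987 m
ΔT_a = T_lim − T_in = 248.2 − 222.7 = 25.5 K
γ̇_max² = ΔT_a·ρ·cp/(η·t_res) = 25.5·1351·1523/(2675·186.572) = 105.129 s⁻²
Take the square root: γ̇_max = √(105.129) = 10.2533 s⁻¹
N_max = γ̇_max·h / (π·D) = 10.2533 · 0.00987 / (π · 0.0881) = 0.36564 rev/s = 21.9384 rpm

value=21.94 rpm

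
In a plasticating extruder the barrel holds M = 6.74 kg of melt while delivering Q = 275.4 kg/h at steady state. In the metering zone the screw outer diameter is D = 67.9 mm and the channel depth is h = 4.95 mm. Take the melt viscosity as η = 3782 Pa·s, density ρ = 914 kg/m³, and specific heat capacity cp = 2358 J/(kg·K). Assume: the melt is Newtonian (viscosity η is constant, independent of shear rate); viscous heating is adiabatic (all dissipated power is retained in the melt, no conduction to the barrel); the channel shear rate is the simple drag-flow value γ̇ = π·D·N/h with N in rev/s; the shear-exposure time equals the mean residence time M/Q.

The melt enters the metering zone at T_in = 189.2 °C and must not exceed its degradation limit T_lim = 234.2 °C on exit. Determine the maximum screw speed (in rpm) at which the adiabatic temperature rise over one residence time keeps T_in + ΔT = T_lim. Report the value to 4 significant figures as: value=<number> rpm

value=23.75 rpm

Convert throughput: Q = 275.4 kg/h = 275.4/3600 = 0.0765 kg/s
t_res = M / Q_s = 6.74 ÷ 0.0765 = 88.1046 s
Convert to metres: D = 0.0679 m, h = 0.00495 m
ΔT_a = T_lim − T_in = 234.2 − 189.2 = 45 K
γ̇_max² = ΔT_a·ρ·cp / (η·t_res) = [45 × 914 × 2358] / [3782 × 88.1046] = 291.06 s⁻²
Take the square root: γ̇_max = √(291.06) = 17.0605 s⁻¹
N_max = γ̇_max h / (πD) = 17.0605·0.00495/(π·0.0679) = 0.395892 rev/s → ×60 = 23.7535 rpm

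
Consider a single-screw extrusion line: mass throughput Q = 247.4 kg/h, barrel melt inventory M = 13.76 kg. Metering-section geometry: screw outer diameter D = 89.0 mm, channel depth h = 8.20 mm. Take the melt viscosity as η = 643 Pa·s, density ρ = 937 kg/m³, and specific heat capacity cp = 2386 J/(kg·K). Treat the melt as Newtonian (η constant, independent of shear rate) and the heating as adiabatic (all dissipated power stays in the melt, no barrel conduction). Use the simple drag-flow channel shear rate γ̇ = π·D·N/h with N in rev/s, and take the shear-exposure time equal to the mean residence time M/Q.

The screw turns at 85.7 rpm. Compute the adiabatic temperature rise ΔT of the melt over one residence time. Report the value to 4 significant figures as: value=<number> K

Q_s = Q / 3600 = 247.4 / 3600 = 0.0687222 kg/s
t_res = M / Q_s = 13.76 ÷ 0.0687222 = 200.226 s
Geometry in metres: D = 89.0 mm → 0.089 m, h = 8.20 mm → 0.0082 m; screw speed N = 85.7 rpm = 1.42833 rev/s
γ̇ = π D N / h = (π)(0.089)(1.42833) / 0.0082 = 48.703 s⁻¹
ΔT = η·γ̇²·t_res / (ρ·cp) = 643 · (48.703)² · 200.226 / (937 · 2386) = 136.595 K

value=136.6 K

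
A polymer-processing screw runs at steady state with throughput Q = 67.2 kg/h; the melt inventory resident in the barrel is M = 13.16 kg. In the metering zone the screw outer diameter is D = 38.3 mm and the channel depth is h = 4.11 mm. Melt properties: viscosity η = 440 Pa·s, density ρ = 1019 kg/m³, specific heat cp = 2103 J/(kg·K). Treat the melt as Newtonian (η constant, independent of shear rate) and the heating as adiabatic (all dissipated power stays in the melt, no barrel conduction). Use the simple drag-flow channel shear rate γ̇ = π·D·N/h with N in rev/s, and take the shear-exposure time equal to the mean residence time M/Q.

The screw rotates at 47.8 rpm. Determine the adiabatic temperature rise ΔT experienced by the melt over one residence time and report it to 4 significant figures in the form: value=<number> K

value=78.74 K

Throughput in SI: Q_s = 67.2 kg/h ÷ 3600 s/h = 0.0186667 kg/s
t_res = M / Q_s = 13.16 ÷ 0.0186667 = 705 s
Convert to SI: D = 0.0383 m, h = 0.00411 m, N = 47.8/60 = 0.796667 rev/s
Shear rate: γ̇ = πDN/h = π·0.0383·0.796667/0.00411 = 23.3229 s⁻¹
ΔT = η·γ̇²·t_res / (ρ·cp) = 440 · (23.3229)² · 705 / (1019 · 2103) = 78.74 K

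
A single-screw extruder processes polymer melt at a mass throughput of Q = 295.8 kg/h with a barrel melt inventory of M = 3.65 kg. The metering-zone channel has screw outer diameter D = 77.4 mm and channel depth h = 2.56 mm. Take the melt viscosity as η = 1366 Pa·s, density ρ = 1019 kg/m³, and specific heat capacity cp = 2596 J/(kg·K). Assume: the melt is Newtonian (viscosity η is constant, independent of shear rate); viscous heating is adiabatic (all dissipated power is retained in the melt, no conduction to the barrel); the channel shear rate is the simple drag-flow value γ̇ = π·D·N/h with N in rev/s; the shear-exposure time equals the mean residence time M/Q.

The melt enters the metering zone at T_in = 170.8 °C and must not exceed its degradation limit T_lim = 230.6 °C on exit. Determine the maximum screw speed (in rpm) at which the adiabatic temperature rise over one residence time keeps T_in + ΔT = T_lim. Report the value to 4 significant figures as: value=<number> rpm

value=32.25 rpm

Convert throughput: Q = 295.8 kg/h = 295.8/3600 = 0.0821667 kg/s
Mean residence time: t_res = M/Q_s = 3.65 kg / 0.0821667 kg/s = 44.4219 s
Geometry in SI: D = 77.4 mm → 0.0774 m, h = 2.56 mm → 0.00256 m
ΔT_a = T_lim − T_in = 230.6 − 170.8 = 59.8 K
Invert ΔT = ηγ̇²t_res/(ρcp) for γ̇: γ̇_max² = ΔT_a ρ cp / (η t_res) = 59.8·1019·2596 / (1366·44.4219) = 2606.95 s⁻²
Take the square root: γ̇_max = √(2606.95) = 51.0583 s⁻¹
N_max = γ̇_max·h / (π·D) = 51.0583 · 0.00256 / (π · 0.0774) = 0.537545 rev/s = 32.2527 rpm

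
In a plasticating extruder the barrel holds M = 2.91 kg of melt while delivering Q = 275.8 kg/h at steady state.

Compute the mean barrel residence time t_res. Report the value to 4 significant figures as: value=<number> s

Throughput in SI: Q_s = 275.8 kg/h ÷ 3600 s/h = 0.0766111 kg/s
Mean residence time: t_res = M/Q_s = 2.91 kg / 0.0766111 kg/s = 37.984 s

value=37.98 s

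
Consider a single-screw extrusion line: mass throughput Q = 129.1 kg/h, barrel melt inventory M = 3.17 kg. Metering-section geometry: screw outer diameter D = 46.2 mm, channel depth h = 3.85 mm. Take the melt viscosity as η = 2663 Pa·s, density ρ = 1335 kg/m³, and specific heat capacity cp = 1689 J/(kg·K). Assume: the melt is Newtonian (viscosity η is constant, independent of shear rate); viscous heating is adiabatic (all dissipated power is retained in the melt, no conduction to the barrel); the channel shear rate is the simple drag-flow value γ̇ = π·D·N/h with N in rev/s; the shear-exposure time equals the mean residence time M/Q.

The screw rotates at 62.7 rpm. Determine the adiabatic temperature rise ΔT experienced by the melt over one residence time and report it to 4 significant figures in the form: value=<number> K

Throughput in SI: Q_s = 129.1 kg/h ÷ 3600 s/h = 0.0358611 kg/s
Mean residence time: t_res = M/Q_s = 3.17 kg / 0.0358611 kg/s = 88.3966 s
Convert to SI: D = 0.0462 m, h = 0.00385 m, N = 62.7/60 = 1.045 rev/s
γ̇ = π·D·N / h = π · 0.0462 · 1.045 / 0.00385 = 39.3956 s⁻¹
Adiabatic rise: ΔT = η γ̇² t_res / (ρ cp) = 2663·(39.3956)²·88.3966 / (1335·1689) = 162.028 K

value=162.0 K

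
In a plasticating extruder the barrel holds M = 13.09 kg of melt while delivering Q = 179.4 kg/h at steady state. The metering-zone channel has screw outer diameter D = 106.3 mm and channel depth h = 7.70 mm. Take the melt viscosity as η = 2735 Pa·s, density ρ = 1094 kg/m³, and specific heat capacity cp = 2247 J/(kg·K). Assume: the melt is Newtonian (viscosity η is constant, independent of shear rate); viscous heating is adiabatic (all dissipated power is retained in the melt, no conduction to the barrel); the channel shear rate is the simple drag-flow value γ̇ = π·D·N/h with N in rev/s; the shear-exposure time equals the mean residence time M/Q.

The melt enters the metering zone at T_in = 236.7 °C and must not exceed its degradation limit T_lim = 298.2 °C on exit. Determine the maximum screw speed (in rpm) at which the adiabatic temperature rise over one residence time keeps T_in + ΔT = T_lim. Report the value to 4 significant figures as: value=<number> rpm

Throughput in SI: Q_s = 179.4 kg/h ÷ 3600 s/h = 0.0498333 kg/s
t_res = M / Q_s = 13.09 ÷ 0.0498333 = 262.676 s
Convert to metres: D = 0.1063 m, h = 0.0077 m
ΔT_a = T_lim − T_in = 298.2 − 236.7 = 61.5 K
γ̇_max² = ΔT_a·ρ·cp / (η·t_res) = [61.5 × 1094 × 2247] / [2735 × 262.676] = 210.435 s⁻²
γ̇_max = √210.435 = 14.5064 s⁻¹
Solve γ̇ = πDN/h for N: N_max = γ̇_max·h/(π·D) = 14.5064 × 0.0077 / (π × 0.1063) = 0.334477 rev/s = 20.0686 rpm

value=20.07 rpm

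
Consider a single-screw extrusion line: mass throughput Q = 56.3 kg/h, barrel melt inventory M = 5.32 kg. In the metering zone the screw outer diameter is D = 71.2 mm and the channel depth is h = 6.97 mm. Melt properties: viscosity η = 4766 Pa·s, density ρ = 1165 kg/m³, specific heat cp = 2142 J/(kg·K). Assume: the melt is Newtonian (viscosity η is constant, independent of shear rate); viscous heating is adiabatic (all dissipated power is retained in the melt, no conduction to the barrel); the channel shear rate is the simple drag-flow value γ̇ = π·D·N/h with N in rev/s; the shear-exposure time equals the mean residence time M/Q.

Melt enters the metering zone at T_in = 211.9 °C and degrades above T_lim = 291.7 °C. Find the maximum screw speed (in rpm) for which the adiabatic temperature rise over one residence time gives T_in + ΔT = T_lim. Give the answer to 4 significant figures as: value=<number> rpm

value=20.72 rpm

Convert throughput: Q = 56.3 kg/h = 56.3/3600 = 0.0156389 kg/s
t_res = M / Q_s = 5.32 / 0.0156389 = 340.178 s
Convert to metres: D = 0.0712 m, h = 0.00697 m
ΔT_a = T_lim − T_in = 291.7 − 211.9 = 79.8 K
γ̇_max² = ΔT_a·ρ·cp/(η·t_res) = 79.8·1165·2142/(4766·340.178) = 122.825 s⁻²
γ̇_max = sqrt(122.825) = 11.0827 s⁻¹
Solve γ̇ = πDN/h for N: N_max = γ̇_max·h/(π·D) = 11.0827 × 0.00697 / (π × 0.0712) = 0.34534 rev/s = 20.7204 rpm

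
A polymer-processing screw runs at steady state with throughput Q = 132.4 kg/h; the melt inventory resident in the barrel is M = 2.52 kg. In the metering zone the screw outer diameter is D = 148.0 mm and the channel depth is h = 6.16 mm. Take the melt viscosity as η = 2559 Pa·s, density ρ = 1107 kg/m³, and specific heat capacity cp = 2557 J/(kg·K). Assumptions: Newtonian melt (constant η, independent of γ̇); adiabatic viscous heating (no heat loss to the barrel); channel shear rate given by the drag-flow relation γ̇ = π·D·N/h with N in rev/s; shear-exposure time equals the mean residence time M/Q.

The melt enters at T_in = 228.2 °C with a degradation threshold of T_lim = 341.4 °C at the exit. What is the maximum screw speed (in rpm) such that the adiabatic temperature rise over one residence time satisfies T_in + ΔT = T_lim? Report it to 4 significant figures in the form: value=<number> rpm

value=33.98 rpm

Q_s = Q / 3600 = 132.4 / 3600 = 0.0367778 kg/s
t_res = M / Q_s = 2.52 / 0.0367778 = 68.5196 s
D = 148.0 mm = 0.148 m;  h = 6.16 mm = 0.00616 m
ΔT_a = T_lim − T_in = 341.4 °C − 228.2 °C = 113.2 K
γ̇_max² = ΔT_a·ρ·cp/(η·t_res) = 113.2·1107·2557/(2559·68.5196) = 1827.42 s⁻²
γ̇_max = sqrt(1827.42) = 42.7484 s⁻¹
N_max = γ̇_max h / (πD) = 42.7484·0.00616/(π·0.148) = 0.566355 rev/s → ×60 = 33.9813 rpm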